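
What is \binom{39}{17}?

C(39,17) = (39·38·37·36·35·34·33·32·31·30·29·28·27·26·25·24·23) / 17! = 18147570172421919989760000 / 355687428096000 = 51021117810.

51021117810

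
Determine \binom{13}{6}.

1716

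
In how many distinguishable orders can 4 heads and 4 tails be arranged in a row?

Choose positions for the heads: C(8,4) = 70.

70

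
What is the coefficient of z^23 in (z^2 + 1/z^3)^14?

General term: C(14,j)·(z^2)^j·(1/z^3)^(14-j), with z-exponent 2j − 3(14−j) = 5j − 42.
Set 5j − 42 = 23: j = 13.
C(14,13) = 14; 1^13 = 1; 1^1 = 1.
Coefficient = 14 · 1 · 1 = 14.

14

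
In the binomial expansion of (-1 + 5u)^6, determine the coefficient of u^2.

The general term is C(6,j)·(-1)^j·(5u)^(6-j); the u^2 term has j = 4.
C(6,4) = 15.
Coefficient = C(6,4) · 5^2 = 15 · 25 = 375.

375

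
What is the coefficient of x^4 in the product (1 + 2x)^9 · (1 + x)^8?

12502

Coefficient of x^4 = Σ_{j} C(9,j)·2^j·C(8,4-j)·1^(4-j) for j from 0 to 4.
= 70 + 1008 + 4032 + 5376 + 2016 = 12502.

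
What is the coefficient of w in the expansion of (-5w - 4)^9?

-2949120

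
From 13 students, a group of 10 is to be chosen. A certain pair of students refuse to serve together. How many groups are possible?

121

All 10-subsets: C(13,10) = 286. Those containing both fixed elements: C(11,8) = 165.
286 − 165 = 121.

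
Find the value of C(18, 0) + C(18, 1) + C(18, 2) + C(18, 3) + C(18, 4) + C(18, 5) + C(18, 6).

31180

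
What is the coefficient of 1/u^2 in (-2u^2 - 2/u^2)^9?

-64512

General term: C(9,j)·(-2u^2)^j·(-2/u^2)^(9-j), with u-exponent 2j − 2(9−j) = 4j − 18.
Set 4j − 18 = -2: j = 4.
C(9,4) = 126; (-2)^4 = 16; (-2)^5 = -32.
Coefficient = 126 · 16 · (-32) = -64512.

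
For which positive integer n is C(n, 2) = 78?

n(n−1)/2 = 78 ⇒ n(n−1) = 156. Since 13·12 = 156, n = 13.

13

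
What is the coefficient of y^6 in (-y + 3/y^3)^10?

-30

General term: C(10,j)·(-y)^j·(3/y^3)^(10-j), with y-exponent 1j − 3(10−j) = 4j − 30.
Set 4j − 30 = 6: j = 9.
C(10,9) = 10; (-1)^9 = -1; 3^1 = 3.
Coefficient = 10 · (-1) · 3 = -30.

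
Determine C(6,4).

15

C(6,4) = C(6,2) by symmetry.
C(6,2) = (6·5) / 2! = 30 / 2 = 15.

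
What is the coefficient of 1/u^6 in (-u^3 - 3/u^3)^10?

General term: C(10,j)·(-u^3)^j·(-3/u^3)^(10-j), with u-exponent 3j − 3(10−j) = 6j − 30.
Set 6j − 30 = -6: j = 4.
C(10,4) = 210; (-1)^4 = 1; (-3)^6 = 729.
Coefficient = 210 · 1 · 729 = 153090.

153090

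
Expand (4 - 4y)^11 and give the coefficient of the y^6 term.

The general term is C(11,j)·(4)^j·(-4y)^(11-j); the y^6 term has j = 5.
C(11,5) = 462.
Coefficient = C(11,5) · 4^5 · (-4)^6 = 462 · 1024 · 4096 = 1937768448.

1937768448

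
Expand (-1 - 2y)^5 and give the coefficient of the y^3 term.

-80

The general term is C(5,j)·(-1)^j·(-2y)^(5-j); the y^3 term has j = 2.
C(5,2) = 10.
Coefficient = C(5,2) · (-2)^3 = 10 · (-8) = -80.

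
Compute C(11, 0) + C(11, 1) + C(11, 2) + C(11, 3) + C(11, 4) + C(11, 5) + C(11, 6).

1486

1 + 11 + 55 + 165 + 330 + 462 + 462 = 1486.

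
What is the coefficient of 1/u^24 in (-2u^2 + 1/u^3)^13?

-2288

General term: C(13,j)·(-2u^2)^j·(1/u^3)^(13-j), with u-exponent 2j − 3(13−j) = 5j − 39.
Set 5j − 39 = -24: j = 3.
C(13,3) = 286; (-2)^3 = -8; 1^10 = 1.
Coefficient = 286 · (-8) · 1 = -2288.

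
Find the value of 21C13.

C(21,13) = C(21,8) by symmetry.
C(21,8) = (21·20·19·18·17·16·15·14) / 8! = 8204716800 / 40320 = 203490.

203490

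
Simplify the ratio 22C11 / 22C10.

C(n,k+1)/C(n,k) = (n−k)/(k+1) = (22−10)/(10+1) = 12/11.

12/11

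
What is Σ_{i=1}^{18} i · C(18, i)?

2359296

Differentiating (1+x)^18 and setting x=1: Σ i·C(18,i) = 18·2^17 = 2359296.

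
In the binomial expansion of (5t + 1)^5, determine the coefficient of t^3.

1250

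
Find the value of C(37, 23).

6107086800

C(37,23) = C(37,14) by symmetry.
C(37,14) = (37·36·35·34·33·32·31·30·29·28·27·26·25·24) / 14! = 532405391434076160000 / 87178291200 = 6107086800.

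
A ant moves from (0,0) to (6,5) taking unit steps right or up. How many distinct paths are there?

Each path is a sequence of 11 steps with 6 rights: C(11,6) = 462.

462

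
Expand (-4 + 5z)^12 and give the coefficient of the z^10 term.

10312500000

The general term is C(12,j)·(-4)^j·(5z)^(12-j); the z^10 term has j = 2.
C(12,2) = 66.
Coefficient = C(12,2) · (-4)^2 · 5^10 = 66 · 16 · 9765625 = 10312500000.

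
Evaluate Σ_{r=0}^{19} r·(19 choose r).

Since r·C(19,r) = 19·C(18,r−1), the sum is 19·2^18 = 19·262144 = 4980736.

4980736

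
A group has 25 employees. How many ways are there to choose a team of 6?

177100

This is C(25,6) = 177100.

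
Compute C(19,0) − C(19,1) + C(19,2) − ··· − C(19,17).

-18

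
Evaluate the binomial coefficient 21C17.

5985

C(21,17) = C(21,4) by symmetry.
C(21,4) = (21·20·19·18) / 4! = 143640 / 24 = 5985.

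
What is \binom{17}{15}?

136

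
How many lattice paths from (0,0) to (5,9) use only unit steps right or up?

Each path is a sequence of 14 steps with 5 rights: C(14,5) = 2002.

2002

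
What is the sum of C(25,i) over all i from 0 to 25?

33554432

The entries of row 25 sum to 2^25 = 33554432.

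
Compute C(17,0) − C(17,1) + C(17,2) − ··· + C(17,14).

The partial alternating sum Σ_{k=0}^{14} (−1)^k C(17,k) = (−1)^14 C(16,14) = 120.

120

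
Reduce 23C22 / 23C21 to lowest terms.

1/11

C(n,k+1)/C(n,k) = (n−k)/(k+1) = (23−21)/(21+1) = 2/22 = 1/11.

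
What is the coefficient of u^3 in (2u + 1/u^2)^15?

General term: C(15,j)·(2u)^j·(1/u^2)^(15-j), with u-exponent 1j − 2(15−j) = 3j − 30.
Set 3j − 30 = 3: j = 11.
C(15,11) = 1365; 2^11 = 2048; 1^4 = 1.
Coefficient = 1365 · 2048 · 1 = 2795520.

2795520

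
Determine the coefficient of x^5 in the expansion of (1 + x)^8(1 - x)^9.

Coefficient of x^5 = Σ_{j} C(8,j)·1^j·C(9,5-j)·(-1)^(5-j) for j from 0 to 5.
= (-126) + 1008 + (-2352) + 2016 + (-630) + 56 = -28.

-28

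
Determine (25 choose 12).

5200300

C(25,12) = (25·24·23·22·21·20·19·18·17·16·15·14) / 12! = 2490952020480000 / 479001600 = 5200300.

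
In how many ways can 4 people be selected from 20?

This is C(20,4) = 4845.

4845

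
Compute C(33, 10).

92561040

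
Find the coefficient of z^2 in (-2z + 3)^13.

55269864

The general term is C(13,j)·(-2z)^j·(3)^(13-j); the z^2 term has j = 2.
C(13,2) = 78.
Coefficient = C(13,2) · (-2)^2 · 3^11 = 78 · 4 · 177147 = 55269864.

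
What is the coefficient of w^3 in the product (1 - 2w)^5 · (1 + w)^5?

Coefficient of w^3 = Σ_{j} C(5,j)·(-2)^j·C(5,3-j)·1^(3-j) for j from 0 to 3.
= 10 + (-100) + 200 + (-80) = 30.

30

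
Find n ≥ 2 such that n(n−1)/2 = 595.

35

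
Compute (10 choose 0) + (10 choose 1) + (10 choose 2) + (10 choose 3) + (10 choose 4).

386

1 + 10 + 45 + 120 + 210 = 386.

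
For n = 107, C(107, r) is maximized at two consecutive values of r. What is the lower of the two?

For odd n = 107, C(107,r) peaks at r = (n−1)/2 and (n+1)/2; the lower is 53.

53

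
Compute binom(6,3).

C(6,3) = (6·5·4) / 3! = 120 / 6 = 20.

20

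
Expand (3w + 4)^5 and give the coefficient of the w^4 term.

The general term is C(5,j)·(3w)^j·(4)^(5-j); the w^4 term has j = 4.
C(5,4) = 5.
Coefficient = C(5,4) · 3^4 · 4^1 = 5 · 81 · 4 = 1620.

1620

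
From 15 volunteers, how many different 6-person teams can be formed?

This is C(15,6) = 5005.

5005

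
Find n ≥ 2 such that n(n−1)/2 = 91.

14

n(n−1)/2 = 91 ⇒ n(n−1) = 182. Since 14·13 = 182, n = 14.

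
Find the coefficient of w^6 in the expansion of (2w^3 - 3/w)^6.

General term: C(6,j)·(2w^3)^j·(-3/w)^(6-j), with w-exponent 3j − 1(6−j) = 4j − 6.
Set 4j − 6 = 6: j = 3.
C(6,3) = 20; 2^3 = 8; (-3)^3 = -27.
Coefficient = 20 · 8 · (-27) = -4320.

-4320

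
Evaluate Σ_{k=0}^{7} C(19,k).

1 + 19 + 171 + 969 + 3876 + 11628 + 27132 + 50388 = 94184.

94184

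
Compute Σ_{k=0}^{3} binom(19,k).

1 + 19 + 171 + 969 = 1160.

1160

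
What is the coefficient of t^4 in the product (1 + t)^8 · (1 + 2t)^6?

Coefficient of t^4 = Σ_{j} C(8,j)·1^j·C(6,4-j)·2^(4-j) for j from 0 to 4.
= 240 + 1280 + 1680 + 672 + 70 = 3942.

3942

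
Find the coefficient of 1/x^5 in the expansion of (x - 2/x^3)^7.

-280

General term: C(7,j)·(x)^j·(-2/x^3)^(7-j), with x-exponent 1j − 3(7−j) = 4j − 21.
Set 4j − 21 = -5: j = 4.
C(7,4) = 35; 1^4 = 1; (-2)^3 = -8.
Coefficient = 35 · 1 · (-8) = -280.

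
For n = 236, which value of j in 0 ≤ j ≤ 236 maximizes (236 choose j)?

C(236,j) is maximized at j = 236/2 = 118.

118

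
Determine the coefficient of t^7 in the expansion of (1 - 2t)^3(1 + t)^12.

792

Coefficient of t^7 = Σ_{j} C(3,j)·(-2)^j·C(12,7-j)·1^(7-j) for j from 0 to 3.
= 792 + (-5544) + 9504 + (-3960) = 792.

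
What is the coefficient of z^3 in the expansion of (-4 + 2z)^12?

The general term is C(12,j)·(-4)^j·(2z)^(12-j); the z^3 term has j = 9.
C(12,9) = 220.
Coefficient = C(12,9) · (-4)^9 · 2^3 = 220 · (-262144) · 8 = -461373440.

-461373440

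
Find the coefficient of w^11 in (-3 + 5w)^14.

The general term is C(14,j)·(-3)^j·(5w)^(14-j); the w^11 term has j = 3.
C(14,3) = 364.
Coefficient = C(14,3) · (-3)^3 · 5^11 = 364 · (-27) · 48828125 = -479882812500.

-479882812500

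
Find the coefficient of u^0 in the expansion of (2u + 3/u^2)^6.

2160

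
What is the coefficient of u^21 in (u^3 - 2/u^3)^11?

General term: C(11,j)·(u^3)^j·(-2/u^3)^(11-j), with u-exponent 3j − 3(11−j) = 6j − 33.
Set 6j − 33 = 21: j = 9.
C(11,9) = 55; 1^9 = 1; (-2)^2 = 4.
Coefficient = 55 · 1 · 4 = 220.

220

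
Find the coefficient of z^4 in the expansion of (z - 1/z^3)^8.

General term: C(8,j)·(z)^j·(-1/z^3)^(8-j), with z-exponent 1j − 3(8−j) = 4j − 24.
Set 4j − 24 = 4: j = 7.
C(8,7) = 8; 1^7 = 1; (-1)^1 = -1.
Coefficient = 8 · 1 · (-1) = -8.

-8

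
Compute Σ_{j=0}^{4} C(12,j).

1 + 12 + 66 + 220 + 495 = 794.

794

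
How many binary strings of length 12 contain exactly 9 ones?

220

Choose the 9 positions: C(12,9) = 220.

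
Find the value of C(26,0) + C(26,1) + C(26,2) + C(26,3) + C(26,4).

17902

1 + 26 + 325 + 2600 + 14950 = 17902.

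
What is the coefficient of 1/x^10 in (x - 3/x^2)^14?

19702683

General term: C(14,j)·(x)^j·(-3/x^2)^(14-j), with x-exponent 1j − 2(14−j) = 3j − 28.
Set 3j − 28 = -10: j = 6.
C(14,6) = 3003; 1^6 = 1; (-3)^8 = 6561.
Coefficient = 3003 · 1 · 6561 = 19702683.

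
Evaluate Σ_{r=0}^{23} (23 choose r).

8388608

Setting x = 1 in (1+x)^23 gives Σ C(23,r) = 2^23 = 8388608.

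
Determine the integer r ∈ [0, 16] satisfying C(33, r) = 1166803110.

16

C(33,r) increases on 0 ≤ r ≤ 16. C(33,15) = 1037158320 and C(33,16) = 1166803110, so r = 16.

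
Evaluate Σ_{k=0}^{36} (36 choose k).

68719476736

The entries of row 36 sum to 2^36 = 68719476736.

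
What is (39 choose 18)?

C(39,18) = (39·38·37·36·35·34·33·32·31·30·29·28·27·26·25·24·23·22) / 18! = 399246543793282239774720000 / 6402373705728000 = 62359143990.

62359143990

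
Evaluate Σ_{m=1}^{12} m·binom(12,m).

Differentiating (1+x)^12 and setting x=1: Σ m·C(12,m) = 12·2^11 = 24576.

24576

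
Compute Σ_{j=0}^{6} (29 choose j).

1 + 29 + 406 + 3654 + 23751 + 118755 + 475020 = 621616.

621616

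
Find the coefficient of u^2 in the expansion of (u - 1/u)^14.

General term: C(14,j)·(u)^j·(-1/u)^(14-j), with u-exponent 1j − 1(14−j) = 2j − 14.
Set 2j − 14 = 2: j = 8.
C(14,8) = 3003; 1^8 = 1; (-1)^6 = 1.
Coefficient = 3003 · 1 · 1 = 3003.

3003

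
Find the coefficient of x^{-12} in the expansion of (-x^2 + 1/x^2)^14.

1001

General term: C(14,j)·(-x^2)^j·(1/x^2)^(14-j), with x-exponent 2j − 2(14−j) = 4j − 28.
Set 4j − 28 = -12: j = 4.
C(14,4) = 1001; (-1)^4 = 1; 1^10 = 1.
Coefficient = 1001 · 1 · 1 = 1001.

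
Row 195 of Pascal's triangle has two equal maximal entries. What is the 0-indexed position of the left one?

For odd n = 195, C(195,m) peaks at m = (n−1)/2 and (n+1)/2; the lesser is 97.

97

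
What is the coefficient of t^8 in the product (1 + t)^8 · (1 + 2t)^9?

Coefficient of t^8 = Σ_{j} C(8,j)·1^j·C(9,8-j)·2^(8-j) for j from 0 to 8.
= 2304 + 36864 + 150528 + 225792 + 141120 + 37632 + 4032 + 144 + 1 = 598417.

598417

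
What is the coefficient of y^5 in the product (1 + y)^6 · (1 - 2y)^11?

1172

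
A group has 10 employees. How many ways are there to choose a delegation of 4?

This is C(10,4) = 210.

210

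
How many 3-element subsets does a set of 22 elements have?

1540

C(22,3) = (22·21·20) / 3! = 9240 / 6 = 1540.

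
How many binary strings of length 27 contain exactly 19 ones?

2220075

Choose the 19 positions: C(27,19) = 2220075.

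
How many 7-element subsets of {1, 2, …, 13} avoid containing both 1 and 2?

1254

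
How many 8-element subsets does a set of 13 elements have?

1287

C(13,8) = C(13,5) by symmetry.
C(13,5) = (13·12·11·10·9) / 5! = 154440 / 120 = 1287.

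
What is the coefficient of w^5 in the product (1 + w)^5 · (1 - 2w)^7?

Coefficient of w^5 = Σ_{j} C(5,j)·1^j·C(7,5-j)·(-2)^(5-j) for j from 0 to 5.
= (-672) + 2800 + (-2800) + 840 + (-70) + 1 = 99.

99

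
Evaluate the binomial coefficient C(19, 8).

75582

C(19,8) = (19·18·17·16·15·14·13·12) / 8! = 3047466240 / 40320 = 75582.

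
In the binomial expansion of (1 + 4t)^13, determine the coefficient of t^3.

The general term is C(13,j)·(1)^j·(4t)^(13-j); the t^3 term has j = 10.
C(13,10) = 286.
Coefficient = C(13,10) · 4^3 = 286 · 64 = 18304.

18304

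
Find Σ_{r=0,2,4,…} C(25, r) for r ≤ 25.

Even-r terms of row 25 sum to 2^24 = 16777216.

16777216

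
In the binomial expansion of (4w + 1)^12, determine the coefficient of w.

48

The general term is C(12,j)·(4w)^j·(1)^(12-j); the w^1 term has j = 1.
C(12,1) = 12.
Coefficient = C(12,1) · 4^1 = 12 · 4 = 48.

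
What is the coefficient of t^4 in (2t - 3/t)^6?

-576

General term: C(6,j)·(2t)^j·(-3/t)^(6-j), with t-exponent 1j − 1(6−j) = 2j − 6.
Set 2j − 6 = 4: j = 5.
C(6,5) = 6; 2^5 = 32; (-3)^1 = -3.
Coefficient = 6 · 32 · (-3) = -576.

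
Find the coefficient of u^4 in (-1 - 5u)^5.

The general term is C(5,j)·(-1)^j·(-5u)^(5-j); the u^4 term has j = 1.
C(5,1) = 5.
Coefficient = C(5,1) · (-1)^1 · (-5)^4 = 5 · (-1) · 625 = -3125.

-3125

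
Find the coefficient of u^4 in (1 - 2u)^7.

560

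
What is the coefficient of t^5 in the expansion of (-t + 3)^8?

-1512

The general term is C(8,j)·(-t)^j·(3)^(8-j); the t^5 term has j = 5.
C(8,5) = 56.
Coefficient = C(8,5) · (-1)^5 · 3^3 = 56 · (-1) · 27 = -1512.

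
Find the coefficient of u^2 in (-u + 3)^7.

The general term is C(7,j)·(-u)^j·(3)^(7-j); the u^2 term has j = 2.
C(7,2) = 21.
Coefficient = C(7,2) · 3^5 = 21 · 243 = 5103.

5103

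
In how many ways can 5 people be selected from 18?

8568

This is C(18,5) = 8568.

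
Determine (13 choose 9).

C(13,9) = C(13,4) by symmetry.
C(13,4) = (13·12·11·10) / 4! = 17160 / 24 = 715.

715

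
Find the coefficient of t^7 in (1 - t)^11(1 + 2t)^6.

550

Coefficient of t^7 = Σ_{j} C(11,j)·(-1)^j·C(6,7-j)·2^(7-j) for j from 1 to 7.
= (-704) + 10560 + (-39600) + 52800 + (-27720) + 5544 + (-330) = 550.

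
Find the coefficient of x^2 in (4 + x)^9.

589824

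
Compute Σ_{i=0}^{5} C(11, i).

1024

1 + 11 + 55 + 165 + 330 + 462 = 1024.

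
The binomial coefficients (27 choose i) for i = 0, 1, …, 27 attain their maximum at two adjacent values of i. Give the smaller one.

13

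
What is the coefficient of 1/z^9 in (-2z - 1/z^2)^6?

12

General term: C(6,j)·(-2z)^j·(-1/z^2)^(6-j), with z-exponent 1j − 2(6−j) = 3j − 12.
Set 3j − 12 = -9: j = 1.
C(6,1) = 6; (-2)^1 = -2; (-1)^5 = -1.
Coefficient = 6 · (-2) · (-1) = 12.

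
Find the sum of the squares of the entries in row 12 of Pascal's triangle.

2704156

By Vandermonde's identity, Σ C(12,r)² = C(24,12) = 2704156.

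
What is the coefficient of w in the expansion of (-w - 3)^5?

-405

The general term is C(5,j)·(-w)^j·(-3)^(5-j); the w^1 term has j = 1.
C(5,1) = 5.
Coefficient = C(5,1) · (-1)^1 · (-3)^4 = 5 · (-1) · 81 = -405.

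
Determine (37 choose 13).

C(37,13) = (37·36·35·34·33·32·31·30·29·28·27·26·25) / 13! = 22183557976419840000 / 6227020800 = 3562467300.

3562467300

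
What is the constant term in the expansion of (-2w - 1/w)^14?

General term: C(14,j)·(-2w)^j·(-1/w)^(14-j), with w-exponent 1j − 1(14−j) = 2j − 14.
Set 2j − 14 = 0: j = 7.
C(14,7) = 3432; (-2)^7 = -128; (-1)^7 = -1.
Coefficient = 3432 · (-128) · (-1) = 439296.

439296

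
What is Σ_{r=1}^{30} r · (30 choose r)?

Differentiating (1+x)^30 and setting x=1: Σ r·C(30,r) = 30·2^29 = 16106127360.

16106127360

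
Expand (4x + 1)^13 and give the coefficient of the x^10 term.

The general term is C(13,j)·(4x)^j·(1)^(13-j); the x^10 term has j = 10.
C(13,10) = 286.
Coefficient = C(13,10) · 4^10 = 286 · 1048576 = 299892736.

299892736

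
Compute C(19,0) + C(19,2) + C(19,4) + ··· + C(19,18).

262144

Half of (1+1)^19 + (1−1)^19 gives the even-index sum: 2^18 = 262144.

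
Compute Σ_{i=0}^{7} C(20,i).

137980

1 + 20 + 190 + 1140 + 4845 + 15504 + 38760 + 77520 = 137980.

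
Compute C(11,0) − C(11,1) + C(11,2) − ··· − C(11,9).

The partial alternating sum Σ_{k=0}^{9} (−1)^k C(11,k) = (−1)^9 C(10,9) = -10.

-10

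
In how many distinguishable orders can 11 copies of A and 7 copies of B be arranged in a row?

31824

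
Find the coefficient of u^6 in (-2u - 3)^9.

The general term is C(9,j)·(-2u)^j·(-3)^(9-j); the u^6 term has j = 6.
C(9,6) = 84.
Coefficient = C(9,6) · (-2)^6 · (-3)^3 = 84 · 64 · (-27) = -145152.

-145152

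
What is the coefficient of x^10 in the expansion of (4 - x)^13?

18304

The general term is C(13,j)·(4)^j·(-x)^(13-j); the x^10 term has j = 3.
C(13,3) = 286.
Coefficient = C(13,3) · 4^3 = 286 · 64 = 18304.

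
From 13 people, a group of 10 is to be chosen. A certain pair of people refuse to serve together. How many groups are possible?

All 10-subsets: C(13,10) = 286. Those containing both fixed elements: C(11,8) = 165.
286 − 165 = 121.

121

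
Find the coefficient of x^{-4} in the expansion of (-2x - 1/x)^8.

General term: C(8,j)·(-2x)^j·(-1/x)^(8-j), with x-exponent 1j − 1(8−j) = 2j − 8.
Set 2j − 8 = -4: j = 2.
C(8,2) = 28; (-2)^2 = 4; (-1)^6 = 1.
Coefficient = 28 · 4 · 1 = 112.

112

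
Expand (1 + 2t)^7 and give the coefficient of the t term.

The general term is C(7,j)·(1)^j·(2t)^(7-j); the t^1 term has j = 6.
C(7,6) = 7.
Coefficient = C(7,6) · 2^1 = 7 · 2 = 14.

14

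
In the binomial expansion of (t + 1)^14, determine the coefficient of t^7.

The general term is C(14,j)·(t)^j·(1)^(14-j); the t^7 term has j = 7.
C(14,7) = 3432.
Coefficient = C(14,7) = 3432.

3432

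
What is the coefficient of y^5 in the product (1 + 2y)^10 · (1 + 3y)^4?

Coefficient of y^5 = Σ_{j} C(10,j)·2^j·C(4,5-j)·3^(5-j) for j from 1 to 5.
= 1620 + 19440 + 51840 + 40320 + 8064 = 121284.

121284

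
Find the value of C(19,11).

75582

C(19,11) = C(19,8) by symmetry.
C(19,8) = (19·18·17·16·15·14·13·12) / 8! = 3047466240 / 40320 = 75582.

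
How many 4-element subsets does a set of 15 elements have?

1365

C(15,4) = (15·14·13·12) / 4! = 32760 / 24 = 1365.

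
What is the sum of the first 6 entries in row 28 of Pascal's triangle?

1 + 28 + 378 + 3276 + 20475 + 98280 = 122438.

122438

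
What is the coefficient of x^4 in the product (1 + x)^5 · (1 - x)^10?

Coefficient of x^4 = Σ_{j} C(5,j)·1^j·C(10,4-j)·(-1)^(4-j) for j from 0 to 4.
= 210 + (-600) + 450 + (-100) + 5 = -35.

-35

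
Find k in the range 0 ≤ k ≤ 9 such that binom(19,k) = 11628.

C(19,k) increases on 0 ≤ k ≤ 9. C(19,4) = 3876 and C(19,5) = 11628, so k = 5.

5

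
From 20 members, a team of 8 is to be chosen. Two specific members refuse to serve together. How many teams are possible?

107406

All 8-subsets: C(20,8) = 125970. Those containing both fixed elements: C(18,6) = 18564.
125970 − 18564 = 107406.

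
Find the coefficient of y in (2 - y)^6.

-192

The general term is C(6,j)·(2)^j·(-y)^(6-j); the y^1 term has j = 5.
C(6,5) = 6.
Coefficient = C(6,5) · 2^5 · (-1)^1 = 6 · 32 · (-1) = -192.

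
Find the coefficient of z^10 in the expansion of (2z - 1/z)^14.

372736

General term: C(14,j)·(2z)^j·(-1/z)^(14-j), with z-exponent 1j − 1(14−j) = 2j − 14.
Set 2j − 14 = 10: j = 12.
C(14,12) = 91; 2^12 = 4096; (-1)^2 = 1.
Coefficient = 91 · 4096 · 1 = 372736.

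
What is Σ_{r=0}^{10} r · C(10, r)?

Since r·C(10,r) = 10·C(9,r−1), the sum is 10·2^9 = 10·512 = 5120.

5120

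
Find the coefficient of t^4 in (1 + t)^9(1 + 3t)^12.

Coefficient of t^4 = Σ_{j} C(9,j)·1^j·C(12,4-j)·3^(4-j) for j from 0 to 4.
= 40095 + 53460 + 21384 + 3024 + 126 = 118089.

118089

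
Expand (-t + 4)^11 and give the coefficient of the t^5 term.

The general term is C(11,j)·(-t)^j·(4)^(11-j); the t^5 term has j = 5.
C(11,5) = 462.
Coefficient = C(11,5) · (-1)^5 · 4^6 = 462 · (-1) · 4096 = -1892352.

-1892352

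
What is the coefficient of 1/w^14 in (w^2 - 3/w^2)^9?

59049

General term: C(9,j)·(w^2)^j·(-3/w^2)^(9-j), with w-exponent 2j − 2(9−j) = 4j − 18.
Set 4j − 18 = -14: j = 1.
C(9,1) = 9; 1^1 = 1; (-3)^8 = 6561.
Coefficient = 9 · 1 · 6561 = 59049.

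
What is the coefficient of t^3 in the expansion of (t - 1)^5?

The general term is C(5,j)·(t)^j·(-1)^(5-j); the t^3 term has j = 3.
C(5,3) = 10.
Coefficient = C(5,3) = 10.

10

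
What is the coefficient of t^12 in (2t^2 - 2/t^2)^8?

General term: C(8,j)·(2t^2)^j·(-2/t^2)^(8-j), with t-exponent 2j − 2(8−j) = 4j − 16.
Set 4j − 16 = 12: j = 7.
C(8,7) = 8; 2^7 = 128; (-2)^1 = -2.
Coefficient = 8 · 128 · (-2) = -2048.

-2048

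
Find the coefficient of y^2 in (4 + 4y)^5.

The general term is C(5,j)·(4)^j·(4y)^(5-j); the y^2 term has j = 3.
C(5,3) = 10.
Coefficient = C(5,3) · 4^3 · 4^2 = 10 · 64 · 16 = 10240.

10240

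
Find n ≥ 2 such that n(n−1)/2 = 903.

43

n(n−1)/2 = 903 ⇒ n(n−1) = 1806. Since 43·42 = 1806, n = 43.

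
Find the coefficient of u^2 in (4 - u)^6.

3840

The general term is C(6,j)·(4)^j·(-u)^(6-j); the u^2 term has j = 4.
C(6,4) = 15.
Coefficient = C(6,4) · 4^4 = 15 · 256 = 3840.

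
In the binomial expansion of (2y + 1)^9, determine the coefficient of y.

The general term is C(9,j)·(2y)^j·(1)^(9-j); the y^1 term has j = 1.
C(9,1) = 9.
Coefficient = C(9,1) · 2^1 = 9 · 2 = 18.

18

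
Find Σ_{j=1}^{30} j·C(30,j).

16106127360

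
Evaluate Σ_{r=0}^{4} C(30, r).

1 + 30 + 435 + 4060 + 27405 = 31931.

31931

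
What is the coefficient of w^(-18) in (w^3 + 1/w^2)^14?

General term: C(14,j)·(w^3)^j·(1/w^2)^(14-j), with w-exponent 3j − 2(14−j) = 5j − 28.
Set 5j − 28 = -18: j = 2.
C(14,2) = 91; 1^2 = 1; 1^12 = 1.
Coefficient = 91 · 1 · 1 = 91.

91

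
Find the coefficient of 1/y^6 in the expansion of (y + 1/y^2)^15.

General term: C(15,j)·(y)^j·(1/y^2)^(15-j), with y-exponent 1j − 2(15−j) = 3j − 30.
Set 3j − 30 = -6: j = 8.
C(15,8) = 6435; 1^8 = 1; 1^7 = 1.
Coefficient = 6435 · 1 · 1 = 6435.

6435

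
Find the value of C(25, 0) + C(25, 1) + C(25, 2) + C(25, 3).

1 + 25 + 300 + 2300 = 2626.

2626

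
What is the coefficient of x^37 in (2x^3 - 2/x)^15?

3440640

General term: C(15,j)·(2x^3)^j·(-2/x)^(15-j), with x-exponent 3j − 1(15−j) = 4j − 15.
Set 4j − 15 = 37: j = 13.
C(15,13) = 105; 2^13 = 8192; (-2)^2 = 4.
Coefficient = 105 · 8192 · 4 = 3440640.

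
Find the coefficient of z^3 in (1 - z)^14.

-364

The general term is C(14,j)·(1)^j·(-z)^(14-j); the z^3 term has j = 11.
C(14,11) = 364.
Coefficient = C(14,11) · (-1)^3 = 364 · (-1) = -364.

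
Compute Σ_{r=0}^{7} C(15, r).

16384

1 + 15 + 105 + 455 + 1365 + 3003 + 5005 + 6435 = 16384.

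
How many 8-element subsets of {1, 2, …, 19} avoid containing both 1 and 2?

All 8-subsets: C(19,8) = 75582. Those containing both fixed elements: C(17,6) = 12376.
75582 − 12376 = 63206.

63206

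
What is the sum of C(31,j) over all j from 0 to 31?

2147483648

Setting x = 1 in (1+x)^31 gives Σ C(31,j) = 2^31 = 2147483648.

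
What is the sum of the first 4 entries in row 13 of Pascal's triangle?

1 + 13 + 78 + 286 = 378.

378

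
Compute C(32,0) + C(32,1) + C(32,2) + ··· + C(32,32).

4294967296

The entries of row 32 sum to 2^32 = 4294967296.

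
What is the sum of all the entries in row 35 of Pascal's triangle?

Setting x = 1 in (1+x)^35 gives Σ C(35,j) = 2^35 = 34359738368.

34359738368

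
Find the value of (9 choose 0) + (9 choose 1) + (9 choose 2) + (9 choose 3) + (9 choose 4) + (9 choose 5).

382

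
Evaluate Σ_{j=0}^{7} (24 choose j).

536155

1 + 24 + 276 + 2024 + 10626 + 42504 + 134596 + 346104 = 536155.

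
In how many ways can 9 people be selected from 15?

5005

This is C(15,9) = 5005.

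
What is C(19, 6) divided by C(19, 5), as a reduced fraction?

7/3

C(n,k+1)/C(n,k) = (n−k)/(k+1) = (19−5)/(5+1) = 14/6 = 7/3.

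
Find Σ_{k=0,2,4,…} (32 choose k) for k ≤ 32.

Half of (1+1)^32 + (1−1)^32 gives the even-index sum: 2^31 = 2147483648.

2147483648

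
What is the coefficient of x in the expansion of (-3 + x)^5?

The general term is C(5,j)·(-3)^j·(x)^(5-j); the x^1 term has j = 4.
C(5,4) = 5.
Coefficient = C(5,4) · (-3)^4 = 5 · 81 = 405.

405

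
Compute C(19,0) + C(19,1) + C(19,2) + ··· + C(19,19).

524288

Setting x = 1 in (1+x)^19 gives Σ C(19,r) = 2^19 = 524288.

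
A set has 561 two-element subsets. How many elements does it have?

34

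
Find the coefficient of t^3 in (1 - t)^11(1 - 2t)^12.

Coefficient of t^3 = Σ_{j} C(11,j)·(-1)^j·C(12,3-j)·(-2)^(3-j) for j from 0 to 3.
= (-1760) + (-2904) + (-1320) + (-165) = -6149.

-6149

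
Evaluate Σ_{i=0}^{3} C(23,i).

1 + 23 + 253 + 1771 = 2048.

2048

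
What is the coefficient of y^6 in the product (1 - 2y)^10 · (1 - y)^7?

180775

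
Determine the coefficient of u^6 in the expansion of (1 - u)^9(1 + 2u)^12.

Coefficient of u^6 = Σ_{j} C(9,j)·(-1)^j·C(12,6-j)·2^(6-j) for j from 0 to 6.
= 59136 + (-228096) + 285120 + (-147840) + 33264 + (-3024) + 84 = -1356.

-1356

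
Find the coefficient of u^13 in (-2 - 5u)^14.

The general term is C(14,j)·(-2)^j·(-5u)^(14-j); the u^13 term has j = 1.
C(14,1) = 14.
Coefficient = C(14,1) · (-2)^1 · (-5)^13 = 14 · (-2) · (-1220703125) = 34179687500.

34179687500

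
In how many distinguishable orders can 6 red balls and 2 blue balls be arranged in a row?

28

Choose positions for the red balls: C(8,6) = 28.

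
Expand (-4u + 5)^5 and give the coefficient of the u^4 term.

6400

The general term is C(5,j)·(-4u)^j·(5)^(5-j); the u^4 term has j = 4.
C(5,4) = 5.
Coefficient = C(5,4) · (-4)^4 · 5^1 = 5 · 256 · 5 = 6400.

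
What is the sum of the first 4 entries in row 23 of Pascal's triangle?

2048

1 + 23 + 253 + 1771 = 2048.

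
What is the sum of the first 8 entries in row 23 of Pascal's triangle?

390656

1 + 23 + 253 + 1771 + 8855 + 33649 + 100947 + 245157 = 390656.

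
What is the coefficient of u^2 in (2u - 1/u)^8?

-1792

General term: C(8,j)·(2u)^j·(-1/u)^(8-j), with u-exponent 1j − 1(8−j) = 2j − 8.
Set 2j − 8 = 2: j = 5.
C(8,5) = 56; 2^5 = 32; (-1)^3 = -1.
Coefficient = 56 · 32 · (-1) = -1792.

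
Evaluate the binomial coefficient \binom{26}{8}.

1562275

C(26,8) = (26·25·24·23·22·21·20·19) / 8! = 62990928000 / 40320 = 1562275.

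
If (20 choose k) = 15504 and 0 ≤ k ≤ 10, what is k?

C(20,k) increases on 0 ≤ k ≤ 10. C(20,4) = 4845 and C(20,5) = 15504, so k = 5.

5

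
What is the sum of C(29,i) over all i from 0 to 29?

The entries of row 29 sum to 2^29 = 536870912.

536870912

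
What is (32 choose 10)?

C(32,10) = (32·31·30·29·28·27·26·25·24·23) / 10! = 234102016512000 / 3628800 = 64512240.

64512240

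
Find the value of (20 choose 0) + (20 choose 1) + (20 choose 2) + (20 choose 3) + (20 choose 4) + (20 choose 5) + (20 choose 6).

60460

1 + 20 + 190 + 1140 + 4845 + 15504 + 38760 = 60460.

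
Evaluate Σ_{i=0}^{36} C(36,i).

Setting x = 1 in (1+x)^36 gives Σ C(36,i) = 2^36 = 68719476736.

68719476736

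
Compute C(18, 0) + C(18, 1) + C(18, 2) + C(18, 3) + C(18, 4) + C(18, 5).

12616

1 + 18 + 153 + 816 + 3060 + 8568 = 12616.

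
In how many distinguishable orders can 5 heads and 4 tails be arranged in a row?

Choose positions for the heads: C(9,5) = 126.

126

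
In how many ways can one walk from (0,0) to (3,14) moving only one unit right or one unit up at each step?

680

Each path is a sequence of 17 steps with 3 rights: C(17,3) = 680.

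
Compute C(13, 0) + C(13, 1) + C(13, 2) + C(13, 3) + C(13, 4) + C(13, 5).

2380

1 + 13 + 78 + 286 + 715 + 1287 = 2380.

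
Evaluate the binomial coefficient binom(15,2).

C(15,2) = (15·14) / 2! = 210 / 2 = 105.

105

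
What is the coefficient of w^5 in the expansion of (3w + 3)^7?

45927

The general term is C(7,j)·(3w)^j·(3)^(7-j); the w^5 term has j = 5.
C(7,5) = 21.
Coefficient = C(7,5) · 3^5 · 3^2 = 21 · 243 · 9 = 45927.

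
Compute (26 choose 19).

657800

C(26,19) = C(26,7) by symmetry.
C(26,7) = (26·25·24·23·22·21·20) / 7! = 3315312000 / 5040 = 657800.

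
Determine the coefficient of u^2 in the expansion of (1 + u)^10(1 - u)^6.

0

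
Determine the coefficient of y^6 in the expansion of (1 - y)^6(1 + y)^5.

-10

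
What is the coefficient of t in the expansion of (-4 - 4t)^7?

The general term is C(7,j)·(-4)^j·(-4t)^(7-j); the t^1 term has j = 6.
C(7,6) = 7.
Coefficient = C(7,6) · (-4)^6 · (-4)^1 = 7 · 4096 · (-4) = -114688.

-114688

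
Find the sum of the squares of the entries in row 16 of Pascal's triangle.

601080390

Σ C(16,k)² is the coefficient of x^16 in (1+x)^16(1+x)^16 = (1+x)^32, i.e. C(32,16) = 601080390.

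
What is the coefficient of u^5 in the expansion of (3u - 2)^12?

-24634368

The general term is C(12,j)·(3u)^j·(-2)^(12-j); the u^5 term has j = 5.
C(12,5) = 792.
Coefficient = C(12,5) · 3^5 · (-2)^7 = 792 · 243 · (-128) = -24634368.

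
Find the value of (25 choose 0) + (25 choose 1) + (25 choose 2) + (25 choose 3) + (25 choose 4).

1 + 25 + 300 + 2300 + 12650 = 15276.

15276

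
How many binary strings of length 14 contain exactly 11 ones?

Choose the 11 positions: C(14,11) = 364.

364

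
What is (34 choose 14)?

C(34,14) = (34·33·32·31·30·29·28·27·26·25·24·23·22·21) / 14! = 121350057687226368000 / 87178291200 = 1391975640.

1391975640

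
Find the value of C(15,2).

C(15,2) = (15·14) / 2! = 210 / 2 = 105.

105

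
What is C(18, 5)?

C(18,5) = (18·17·16·15·14) / 5! = 1028160 / 120 = 8568.

8568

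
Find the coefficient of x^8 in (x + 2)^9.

18

The general term is C(9,j)·(x)^j·(2)^(9-j); the x^8 term has j = 8.
C(9,8) = 9.
Coefficient = C(9,8) · 2^1 = 9 · 2 = 18.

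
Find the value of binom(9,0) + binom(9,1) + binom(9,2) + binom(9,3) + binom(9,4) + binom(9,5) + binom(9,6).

466

1 + 9 + 36 + 84 + 126 + 126 + 84 = 466.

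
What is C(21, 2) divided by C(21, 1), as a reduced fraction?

10

C(n,k+1)/C(n,k) = (n−k)/(k+1) = (21−1)/(1+1) = 20/2 = 10.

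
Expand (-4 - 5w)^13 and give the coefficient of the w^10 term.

-178750000000

The general term is C(13,j)·(-4)^j·(-5w)^(13-j); the w^10 term has j = 3.
C(13,3) = 286.
Coefficient = C(13,3) · (-4)^3 · (-5)^10 = 286 · (-64) · 9765625 = -178750000000.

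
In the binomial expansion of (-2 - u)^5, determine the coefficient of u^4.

-10

The general term is C(5,j)·(-2)^j·(-u)^(5-j); the u^4 term has j = 1.
C(5,1) = 5.
Coefficient = C(5,1) · (-2)^1 = 5 · (-2) = -10.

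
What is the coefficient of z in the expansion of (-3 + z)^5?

405

The general term is C(5,j)·(-3)^j·(z)^(5-j); the z^1 term has j = 4.
C(5,4) = 5.
Coefficient = C(5,4) · (-3)^4 = 5 · 81 = 405.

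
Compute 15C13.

105

C(15,13) = C(15,2) by symmetry.
C(15,2) = (15·14) / 2! = 210 / 2 = 105.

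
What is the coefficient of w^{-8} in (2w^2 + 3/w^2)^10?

2099520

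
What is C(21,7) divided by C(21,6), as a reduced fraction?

15/7

C(n,k+1)/C(n,k) = (n−k)/(k+1) = (21−6)/(6+1) = 15/7.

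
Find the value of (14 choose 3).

364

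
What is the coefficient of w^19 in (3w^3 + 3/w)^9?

General term: C(9,j)·(3w^3)^j·(3/w)^(9-j), with w-exponent 3j − 1(9−j) = 4j − 9.
Set 4j − 9 = 19: j = 7.
C(9,7) = 36; 3^7 = 2187; 3^2 = 9.
Coefficient = 36 · 2187 · 9 = 708588.

708588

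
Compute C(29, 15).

C(29,15) = C(29,14) by symmetry.
C(29,14) = (29·28·27·26·25·24·23·22·21·20·19·18·17·16) / 14! = 6761440164390912000 / 87178291200 = 77558760.

77558760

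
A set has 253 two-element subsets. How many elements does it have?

23

n(n−1)/2 = 253 ⇒ n(n−1) = 506. Since 23·22 = 506, n = 23.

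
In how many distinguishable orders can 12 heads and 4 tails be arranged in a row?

1820

Choose positions for the heads: C(16,12) = 1820.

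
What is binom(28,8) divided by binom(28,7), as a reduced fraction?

C(n,k+1)/C(n,k) = (n−k)/(k+1) = (28−7)/(7+1) = 21/8.

21/8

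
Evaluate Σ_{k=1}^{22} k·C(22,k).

46137344

Since k·C(22,k) = 22·C(21,k−1), the sum is 22·2^21 = 22·2097152 = 46137344.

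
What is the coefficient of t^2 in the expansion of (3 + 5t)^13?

The general term is C(13,j)·(3)^j·(5t)^(13-j); the t^2 term has j = 11.
C(13,11) = 78.
Coefficient = C(13,11) · 3^11 · 5^2 = 78 · 177147 · 25 = 345436650.

345436650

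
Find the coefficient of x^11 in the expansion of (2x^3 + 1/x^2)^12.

General term: C(12,j)·(2x^3)^j·(1/x^2)^(12-j), with x-exponent 3j − 2(12−j) = 5j − 24.
Set 5j − 24 = 11: j = 7.
C(12,7) = 792; 2^7 = 128; 1^5 = 1.
Coefficient = 792 · 128 · 1 = 101376.

101376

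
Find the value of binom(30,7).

C(30,7) = (30·29·28·27·26·25·24) / 7! = 10260432000 / 5040 = 2035800.

2035800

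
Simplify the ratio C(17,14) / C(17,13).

2/7

C(n,k+1)/C(n,k) = (n−k)/(k+1) = (17−13)/(13+1) = 4/14 = 2/7.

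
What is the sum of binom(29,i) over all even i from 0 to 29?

268435456

Even-i terms of row 29 sum to 2^28 = 268435456.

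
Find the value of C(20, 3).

1140

C(20,3) = (20·19·18) / 3! = 6840 / 6 = 1140.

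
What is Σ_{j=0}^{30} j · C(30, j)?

16106127360

Since j·C(30,j) = 30·C(29,j−1), the sum is 30·2^29 = 30·536870912 = 16106127360.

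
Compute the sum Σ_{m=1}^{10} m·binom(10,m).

5120

Since m·C(10,m) = 10·C(9,m−1), the sum is 10·2^9 = 10·512 = 5120.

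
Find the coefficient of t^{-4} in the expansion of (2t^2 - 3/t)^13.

General term: C(13,j)·(2t^2)^j·(-3/t)^(13-j), with t-exponent 2j − 1(13−j) = 3j − 13.
Set 3j − 13 = -4: j = 3.
C(13,3) = 286; 2^3 = 8; (-3)^10 = 59049.
Coefficient = 286 · 8 · 59049 = 135104112.

135104112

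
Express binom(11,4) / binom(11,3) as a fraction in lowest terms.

C(n,k+1)/C(n,k) = (n−k)/(k+1) = (11−3)/(3+1) = 8/4 = 2.

2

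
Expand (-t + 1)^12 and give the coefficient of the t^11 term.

-12

The general term is C(12,j)·(-t)^j·(1)^(12-j); the t^11 term has j = 11.
C(12,11) = 12.
Coefficient = C(12,11) · (-1)^11 = 12 · (-1) = -12.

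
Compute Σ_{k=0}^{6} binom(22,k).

110056

1 + 22 + 231 + 1540 + 7315 + 26334 + 74613 = 110056.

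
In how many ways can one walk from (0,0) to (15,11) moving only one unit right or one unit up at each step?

Each path is a sequence of 26 steps with 15 rights: C(26,15) = 7726160.

7726160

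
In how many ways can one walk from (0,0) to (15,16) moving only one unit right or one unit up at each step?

300540195

Each path is a sequence of 31 steps with 15 rights: C(31,15) = 300540195.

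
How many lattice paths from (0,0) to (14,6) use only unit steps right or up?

Each path is a sequence of 20 steps with 14 rights: C(20,14) = 38760.

38760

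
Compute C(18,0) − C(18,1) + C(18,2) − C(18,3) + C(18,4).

The partial alternating sum Σ_{k=0}^{4} (−1)^k C(18,k) = (−1)^4 C(17,4) = 2380.

2380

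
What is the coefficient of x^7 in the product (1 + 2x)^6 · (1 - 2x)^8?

Coefficient of x^7 = Σ_{j} C(6,j)·2^j·C(8,7-j)·(-2)^(7-j) for j from 0 to 6.
= (-1024) + 21504 + (-107520) + 179200 + (-107520) + 21504 + (-1024) = 5120.

5120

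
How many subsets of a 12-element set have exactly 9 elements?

220

Choose the 9 positions: C(12,9) = 220.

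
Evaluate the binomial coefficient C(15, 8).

6435

C(15,8) = C(15,7) by symmetry.
C(15,7) = (15·14·13·12·11·10·9) / 7! = 32432400 / 5040 = 6435.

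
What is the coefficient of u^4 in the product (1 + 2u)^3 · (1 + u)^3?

66

Coefficient of u^4 = Σ_{j} C(3,j)·2^j·C(3,4-j)·1^(4-j) for j from 1 to 3.
= 6 + 36 + 24 = 66.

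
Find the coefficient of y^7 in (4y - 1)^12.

The general term is C(12,j)·(4y)^j·(-1)^(12-j); the y^7 term has j = 7.
C(12,7) = 792.
Coefficient = C(12,7) · 4^7 · (-1)^5 = 792 · 16384 · (-1) = -12976128.

-12976128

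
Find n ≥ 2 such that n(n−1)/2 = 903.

n(n−1)/2 = 903 ⇒ n(n−1) = 1806. Since 43·42 = 1806, n = 43.

43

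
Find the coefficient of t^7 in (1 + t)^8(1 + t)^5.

1716

(1 + t)^8(1 + t)^5 = (1 + t)^13, so the coefficient of t^7 is C(13,7)·1^7 = 1716·1 = 1716.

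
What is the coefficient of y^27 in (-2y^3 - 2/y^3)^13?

-638976

General term: C(13,j)·(-2y^3)^j·(-2/y^3)^(13-j), with y-exponent 3j − 3(13−j) = 6j − 39.
Set 6j − 39 = 27: j = 11.
C(13,11) = 78; (-2)^11 = -2048; (-2)^2 = 4.
Coefficient = 78 · (-2048) · 4 = -638976.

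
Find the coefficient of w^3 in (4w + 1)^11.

The general term is C(11,j)·(4w)^j·(1)^(11-j); the w^3 term has j = 3.
C(11,3) = 165.
Coefficient = C(11,3) · 4^3 = 165 · 64 = 10560.

10560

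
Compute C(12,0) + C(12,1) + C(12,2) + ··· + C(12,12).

4096

Setting x = 1 in (1+x)^12 gives Σ C(12,k) = 2^12 = 4096.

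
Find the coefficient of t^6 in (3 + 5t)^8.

The general term is C(8,j)·(3)^j·(5t)^(8-j); the t^6 term has j = 2.
C(8,2) = 28.
Coefficient = C(8,2) · 3^2 · 5^6 = 28 · 9 · 15625 = 3937500.

3937500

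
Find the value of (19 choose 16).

C(19,16) = C(19,3) by symmetry.
C(19,3) = (19·18·17) / 3! = 5814 / 6 = 969.

969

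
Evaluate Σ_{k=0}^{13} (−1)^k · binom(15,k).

The partial alternating sum Σ_{k=0}^{13} (−1)^k C(15,k) = (−1)^13 C(14,13) = -14.

-14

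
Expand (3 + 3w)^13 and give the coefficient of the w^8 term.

The general term is C(13,j)·(3)^j·(3w)^(13-j); the w^8 term has j = 5.
C(13,5) = 1287.
Coefficient = C(13,5) · 3^5 · 3^8 = 1287 · 243 · 6561 = 2051893701.

2051893701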